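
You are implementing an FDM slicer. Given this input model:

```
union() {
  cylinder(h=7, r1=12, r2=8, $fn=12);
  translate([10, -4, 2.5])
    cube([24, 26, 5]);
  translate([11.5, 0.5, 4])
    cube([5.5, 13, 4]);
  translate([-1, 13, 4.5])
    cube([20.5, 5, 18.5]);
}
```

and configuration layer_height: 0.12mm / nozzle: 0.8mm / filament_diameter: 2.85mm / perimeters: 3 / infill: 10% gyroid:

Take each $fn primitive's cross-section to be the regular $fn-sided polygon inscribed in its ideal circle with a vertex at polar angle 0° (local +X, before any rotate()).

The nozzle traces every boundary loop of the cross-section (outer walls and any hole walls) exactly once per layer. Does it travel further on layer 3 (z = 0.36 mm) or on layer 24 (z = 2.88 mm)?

layer 24 (z = 2.88 mm)

Layer 3 (z = 0.36): the cone contributes a regular 12-gon of circumradius 11.794 (interpolated between r1=12 and r2=8 at t=0.051) (perimeter = 2·12·11.794·sin(180°/12) = 73.26 mm); the cube at (10, -4) does not reach this height (z outside [2.5, 7.5]); the cube at (11.5, 0.5) is absent (z outside [4, 8]); the cube at (-1, 13) is absent (z outside [4.5, 23]); Taking the union: only the cone is present, so the union is just that shape — boundary = 73.26 mm. So its perimeter = 73.26 mm. Layer 24 (z = 2.88): the cone (r1=12→r2=8) has section circumradius 10.354 here — a regular 12-gon (perimeter = 2·12·10.354·sin(180°/12) = 64.32 mm); the cube at (10, -4) (footprint 24×26) is included at this height (perimeter 100.00 mm); the cube at (11.5, 0.5) does not reach this height (z outside [4, 8]); the cube at (-1, 13) is not intersected at this z (z outside [4.5, 23]); Merging all regions: the regions partially overlap (shared area 0.47 mm²), so the edge portions inside another operand are dropped and the merged outline is re-measured after clipping — boundary = 158.94 mm. So its perimeter = 158.94 mm. Layer 24 is larger (158.94 vs 73.26 mm).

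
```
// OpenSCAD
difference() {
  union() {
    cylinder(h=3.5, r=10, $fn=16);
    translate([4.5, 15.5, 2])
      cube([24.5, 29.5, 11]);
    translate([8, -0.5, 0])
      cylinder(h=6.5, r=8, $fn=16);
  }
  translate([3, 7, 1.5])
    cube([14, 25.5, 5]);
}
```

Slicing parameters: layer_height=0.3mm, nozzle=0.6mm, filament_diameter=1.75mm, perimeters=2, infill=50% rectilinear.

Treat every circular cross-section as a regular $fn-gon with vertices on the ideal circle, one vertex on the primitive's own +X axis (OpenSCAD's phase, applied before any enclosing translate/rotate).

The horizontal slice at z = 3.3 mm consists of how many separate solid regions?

At z = 3.3 mm: the r=10 cylinder contributes a regular 16-gon of circumradius 10; the cube at (4.5, 15.5) is present — its section is the full 24.5×29.5 rectangle; the cylinder at (8, -0.5): section is a regular 16-gon, circumradius r=8; Combining (union): the regions partially overlap (shared area 108.89 mm²), so overlapping operands fuse into one piece — 2 connected regions; the cube at (3, 7) (footprint 14×25.5) is included at this height; After the difference (first − rest): starting from the result so far, the 14×25.5 cube at (3, 7) partially overlaps it — only the 219.21 mm² overlap (of its 357.00 mm²) is removed, clipping the outline — 2 connected regions. The result has 2 disconnected regions.

2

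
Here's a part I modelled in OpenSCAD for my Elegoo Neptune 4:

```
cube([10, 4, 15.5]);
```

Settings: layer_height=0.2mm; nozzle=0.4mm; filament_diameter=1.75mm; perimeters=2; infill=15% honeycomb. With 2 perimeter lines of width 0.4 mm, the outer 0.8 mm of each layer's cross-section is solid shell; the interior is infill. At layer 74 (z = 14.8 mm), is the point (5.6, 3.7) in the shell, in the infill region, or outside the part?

At z = 14.8 mm: the 10×4 cube contributes its full rectangle. Overall, the cross-section is a single solid region. The nearest boundary edge runs (10.00, 4.00)→(0.00, 4.00); distance from the point to it = 0.30 mm. The point is inside the cross-section, 0.30 mm from the nearest boundary — within the 0.8 mm shell band (2 × 0.4).

shell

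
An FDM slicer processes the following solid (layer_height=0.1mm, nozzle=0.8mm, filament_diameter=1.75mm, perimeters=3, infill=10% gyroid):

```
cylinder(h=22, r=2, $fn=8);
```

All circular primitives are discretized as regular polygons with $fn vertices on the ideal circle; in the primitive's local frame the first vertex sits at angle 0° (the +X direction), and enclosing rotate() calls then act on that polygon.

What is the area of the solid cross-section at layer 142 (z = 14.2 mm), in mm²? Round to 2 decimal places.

At z = 14.2 mm: the cylinder: section is a regular 8-gon, circumradius r=2 (area = (8/2)·2.000²·sin(360°/8) = 11.31 mm²). Overall, the cross-section is a single solid region. Net area = 11.31 mm².

11.31 mm²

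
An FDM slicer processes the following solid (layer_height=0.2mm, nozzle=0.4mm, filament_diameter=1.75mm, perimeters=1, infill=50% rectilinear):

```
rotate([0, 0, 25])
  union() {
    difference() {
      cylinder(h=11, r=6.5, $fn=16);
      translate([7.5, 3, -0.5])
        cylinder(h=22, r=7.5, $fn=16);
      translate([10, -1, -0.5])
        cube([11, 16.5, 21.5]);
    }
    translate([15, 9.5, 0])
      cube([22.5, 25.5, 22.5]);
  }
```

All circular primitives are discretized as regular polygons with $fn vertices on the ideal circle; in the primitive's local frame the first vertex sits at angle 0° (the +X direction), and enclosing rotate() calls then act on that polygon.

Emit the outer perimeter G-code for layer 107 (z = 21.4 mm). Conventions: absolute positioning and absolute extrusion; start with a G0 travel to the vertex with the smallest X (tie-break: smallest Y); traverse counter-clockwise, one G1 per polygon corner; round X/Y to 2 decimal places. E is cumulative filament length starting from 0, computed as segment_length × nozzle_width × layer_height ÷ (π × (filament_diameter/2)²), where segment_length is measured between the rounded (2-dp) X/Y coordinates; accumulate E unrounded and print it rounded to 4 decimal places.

At z = 21.4 mm: the cylinder is not intersected at this z (z outside [0, 11]); the cylinder at (7.5, 3): section is a regular 16-gon, circumradius r=7.5; the cube at (10, -1) does not reach this height (z outside [-0.5, 21]); Taking the first minus the rest: the first operand is absent here, so nothing remains; the 22.5×25.5 cube at (15, 9.5) contributes its full rectangle; Merging all regions: only the 22.5×25.5 cube at (15, 9.5) is present, so the union is just that shape — 1 connected region; (whole slice rotated 25° about Z — lengths, areas and connectivity unchanged). The outline is a single polygon with 4 vertices. Extrusion per mm of travel: 0.4 × 0.2 / (π × 0.875²) = 0.033260. Accumulating E over each segment gives final E = 3.1929.

G0 X-1.20 Y38.06 Z21.40
G1 X9.58 Y14.95 E0.8482
G1 X29.97 Y24.46 E1.5965
G1 X19.19 Y47.57 E2.4446
G1 X-1.20 Y38.06 E3.1929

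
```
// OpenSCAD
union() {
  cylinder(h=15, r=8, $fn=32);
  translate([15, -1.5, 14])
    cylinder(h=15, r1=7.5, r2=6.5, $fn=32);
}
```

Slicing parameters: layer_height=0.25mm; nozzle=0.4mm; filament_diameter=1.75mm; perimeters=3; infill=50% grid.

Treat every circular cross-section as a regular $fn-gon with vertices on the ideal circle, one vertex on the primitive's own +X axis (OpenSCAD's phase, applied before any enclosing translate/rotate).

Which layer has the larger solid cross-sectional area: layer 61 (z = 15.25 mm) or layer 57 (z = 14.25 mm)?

layer 57 (z = 14.25 mm)

Layer 61 (z = 15.25): the cylinder is not intersected at this z (z outside [0, 15]); the cone at (15, -1.5) contributes a regular 32-gon of circumradius 7.417 (interpolated between r1=7.5 and r2=6.5 at t=0.083) (area = (32/2)·7.417²·sin(360°/32) = 171.70 mm²); Combining (union): only the cone at (15, -1.5) is present, so the union is just that shape — area = 171.70 mm². So its area = 171.70 mm². Layer 57 (z = 14.25): the cylinder: section is a regular 32-gon, circumradius r=8 (area = (32/2)·8.000²·sin(360°/32) = 199.77 mm²); the cone at (15, -1.5) (r1=7.5→r2=6.5) has section circumradius 7.483 here — a regular 32-gon (area = (32/2)·7.483²·sin(360°/32) = 174.80 mm²); Taking the union: the regions partially overlap — summed areas 374.57 mm² minus the doubly-counted overlap 0.79 mm² gives 373.79 mm² — area = 373.79 mm². So its area = 373.79 mm². Layer 57 is larger (373.79 vs 171.70 mm²).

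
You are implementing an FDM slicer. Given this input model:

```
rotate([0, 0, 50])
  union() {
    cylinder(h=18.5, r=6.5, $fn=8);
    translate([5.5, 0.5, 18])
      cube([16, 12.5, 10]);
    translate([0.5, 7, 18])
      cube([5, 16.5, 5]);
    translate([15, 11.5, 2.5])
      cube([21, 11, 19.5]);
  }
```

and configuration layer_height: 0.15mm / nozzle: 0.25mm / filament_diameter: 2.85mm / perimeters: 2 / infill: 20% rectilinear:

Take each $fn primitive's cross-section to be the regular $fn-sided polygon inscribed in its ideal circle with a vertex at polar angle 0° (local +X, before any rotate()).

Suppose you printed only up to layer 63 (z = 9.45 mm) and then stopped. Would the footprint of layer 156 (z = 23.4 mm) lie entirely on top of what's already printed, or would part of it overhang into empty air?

Compare the two slices. At z = 9.45: the r=6.5 cylinder contributes a regular 8-gon of circumradius 6.5 (area = (8/2)·6.500²·sin(360°/8) = 119.50 mm²); the cube at (5.5, 0.5) does not reach this height (z outside [18, 28]); the cube at (0.5, 7) is absent (z outside [18, 23]); the cube at (15, 11.5) (footprint 21×11) is included at this height (area 231.00 mm²); Merging all regions: the 2 present regions are separate (no shared area or edge), so areas and boundary lengths simply add and each stays a separate island — area = 350.50 mm²; (whole slice rotated 50° about Z — lengths, areas and connectivity unchanged). At z = 23.4: the cylinder is not intersected at this z (z outside [0, 18.5]); the cube at (5.5, 0.5) is present — its section is the full 16×12.5 rectangle (area 200.00 mm²); the cube at (0.5, 7) does not reach this height (z outside [18, 23]); the cube at (15, 11.5) does not reach this height (z outside [2.5, 22]); Taking the union: only the 16×12.5 cube at (5.5, 0.5) is present, so the union is just that shape — area = 200.00 mm²; (whole slice rotated 50° about Z — lengths, areas and connectivity unchanged). Checking containment: at z = 23.4 the cross-section extends beyond the z = 9.45 cross-section by about 189.49 mm².

part overhangs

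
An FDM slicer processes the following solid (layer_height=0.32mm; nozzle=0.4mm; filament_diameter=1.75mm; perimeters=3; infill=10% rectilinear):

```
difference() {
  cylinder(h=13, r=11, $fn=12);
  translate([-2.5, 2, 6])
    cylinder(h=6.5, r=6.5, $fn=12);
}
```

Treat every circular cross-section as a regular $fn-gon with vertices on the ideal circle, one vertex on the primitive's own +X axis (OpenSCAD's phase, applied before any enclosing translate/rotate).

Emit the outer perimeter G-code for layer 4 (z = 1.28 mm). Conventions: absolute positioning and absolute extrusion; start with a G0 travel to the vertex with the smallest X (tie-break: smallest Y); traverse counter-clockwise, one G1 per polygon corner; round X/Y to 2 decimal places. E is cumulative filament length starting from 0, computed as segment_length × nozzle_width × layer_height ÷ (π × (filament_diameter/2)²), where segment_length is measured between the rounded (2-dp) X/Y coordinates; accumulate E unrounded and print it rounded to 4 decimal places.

G0 X-11.00 Y0.00 Z1.28
G1 X-9.53 Y-5.50 E0.3030
G1 X-5.50 Y-9.53 E0.6063
G1 X0.00 Y-11.00 E0.9092
G1 X5.50 Y-9.53 E1.2122
G1 X9.53 Y-5.50 E1.5155
G1 X11.00 Y0.00 E1.8184
G1 X9.53 Y5.50 E2.1214
G1 X5.50 Y9.53 E2.4247
G1 X0.00 Y11.00 E2.7277
G1 X-5.50 Y9.53 E3.0306
G1 X-9.53 Y5.50 E3.3339
G1 X-11.00 Y0.00 E3.6369

At z = 1.28 mm: the r=11 cylinder gives a regular 12-gon of circumradius 11 (constant along its height); the cylinder at (-2.5, 2) is absent (z outside [6, 12.5]); After the difference (first − rest): none of the subtracted shapes is present at this height, so the r=11 cylinder is unchanged — 1 connected region. The outline is a single polygon with 12 vertices. Extrusion per mm of travel: 0.4 × 0.32 / (π × 0.875²) = 0.053216. Accumulating E over each segment gives final E = 3.6369.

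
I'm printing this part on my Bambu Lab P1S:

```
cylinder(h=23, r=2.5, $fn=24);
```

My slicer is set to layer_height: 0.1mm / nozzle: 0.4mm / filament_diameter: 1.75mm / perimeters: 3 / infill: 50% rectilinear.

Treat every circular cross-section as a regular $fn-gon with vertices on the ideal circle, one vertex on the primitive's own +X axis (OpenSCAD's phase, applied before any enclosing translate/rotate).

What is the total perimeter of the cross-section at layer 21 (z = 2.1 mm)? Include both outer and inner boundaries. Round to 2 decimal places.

15.66 mm

At z = 2.1 mm: the r=2.5 cylinder contributes a regular 24-gon of circumradius 2.5 (perimeter = 2·24·2.500·sin(180°/24) = 15.66 mm). Overall, the cross-section is a single solid region. Total boundary length (outer) = 15.66 mm.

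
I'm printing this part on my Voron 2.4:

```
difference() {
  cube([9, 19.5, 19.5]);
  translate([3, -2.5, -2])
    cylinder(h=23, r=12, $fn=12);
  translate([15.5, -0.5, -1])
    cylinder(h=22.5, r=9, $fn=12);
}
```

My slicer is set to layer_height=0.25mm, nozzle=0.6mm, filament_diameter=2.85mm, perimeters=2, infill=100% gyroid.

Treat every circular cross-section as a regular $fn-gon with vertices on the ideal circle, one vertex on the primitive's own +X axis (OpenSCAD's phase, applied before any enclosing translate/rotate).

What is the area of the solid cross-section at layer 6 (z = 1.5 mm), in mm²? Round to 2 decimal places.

96.03 mm²

At z = 1.5 mm: the cube is present — its section is the full 9×19.5 rectangle (area 175.50 mm²); the r=12 cylinder at (3, -2.5) gives a regular 12-gon of circumradius 12 (constant along its height) (area = (12/2)·12.000²·sin(360°/12) = 432.00 mm²); the r=9 cylinder at (15.5, -0.5) gives a regular 12-gon of circumradius 9 (constant along its height) (area = (12/2)·9.000²·sin(360°/12) = 243.00 mm²); Subtracting the remaining from the first: starting from the 9×19.5 cube (175.50 mm²), the r=12 cylinder at (3, -2.5) partially overlaps it — only the 79.47 mm² overlap (of its 432.00 mm²) is removed, clipping the outline; the r=9 cylinder at (15.5, -0.5) misses the remaining region (no effect) — area = 96.03 mm². Overall, the cross-section is a single solid region. Net area = 96.03 mm².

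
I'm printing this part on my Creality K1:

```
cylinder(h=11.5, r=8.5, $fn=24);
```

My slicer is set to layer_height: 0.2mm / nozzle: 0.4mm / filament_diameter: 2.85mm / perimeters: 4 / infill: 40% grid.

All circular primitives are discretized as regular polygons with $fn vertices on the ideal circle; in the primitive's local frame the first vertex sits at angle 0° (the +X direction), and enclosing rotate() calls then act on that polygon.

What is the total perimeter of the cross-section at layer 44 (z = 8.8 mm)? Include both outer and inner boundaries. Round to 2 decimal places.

At z = 8.8 mm: the r=8.5 cylinder gives a regular 24-gon of circumradius 8.5 (constant along its height) (perimeter = 2·24·8.500·sin(180°/24) = 53.25 mm). Overall, the cross-section is a single solid region. Total boundary length (outer) = 53.25 mm.

53.25 mm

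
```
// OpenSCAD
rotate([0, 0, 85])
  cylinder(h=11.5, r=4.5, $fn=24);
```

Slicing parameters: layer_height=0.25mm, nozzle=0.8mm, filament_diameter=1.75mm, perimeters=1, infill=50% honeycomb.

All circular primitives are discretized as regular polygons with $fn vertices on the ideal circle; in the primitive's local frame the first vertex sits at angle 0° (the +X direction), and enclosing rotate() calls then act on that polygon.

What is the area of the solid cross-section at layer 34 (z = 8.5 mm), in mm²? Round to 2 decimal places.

62.89 mm²

At z = 8.5 mm: the r=4.5 cylinder contributes a regular 24-gon of circumradius 4.5 (area = (24/2)·4.500²·sin(360°/24) = 62.89 mm²); (rotated 85° about Z; rotation is an isometry so areas/perimeters/island counts are preserved). Overall, the cross-section is a single solid region. Net area = 62.89 mm².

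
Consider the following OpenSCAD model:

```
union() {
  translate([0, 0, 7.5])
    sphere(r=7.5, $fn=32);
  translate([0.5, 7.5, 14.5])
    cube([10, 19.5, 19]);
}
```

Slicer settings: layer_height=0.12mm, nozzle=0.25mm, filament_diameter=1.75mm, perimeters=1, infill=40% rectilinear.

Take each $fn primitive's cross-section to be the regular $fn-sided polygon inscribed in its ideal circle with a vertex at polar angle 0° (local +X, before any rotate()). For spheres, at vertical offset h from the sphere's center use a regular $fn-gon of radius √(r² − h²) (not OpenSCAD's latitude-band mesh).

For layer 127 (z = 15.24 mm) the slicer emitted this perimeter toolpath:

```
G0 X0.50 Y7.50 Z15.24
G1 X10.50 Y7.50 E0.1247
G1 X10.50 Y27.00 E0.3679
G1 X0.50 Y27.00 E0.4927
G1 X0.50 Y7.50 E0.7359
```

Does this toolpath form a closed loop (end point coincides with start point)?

yes

Start point (G0): (0.50, 7.50). End point (last G1): the path returns to the start — closed.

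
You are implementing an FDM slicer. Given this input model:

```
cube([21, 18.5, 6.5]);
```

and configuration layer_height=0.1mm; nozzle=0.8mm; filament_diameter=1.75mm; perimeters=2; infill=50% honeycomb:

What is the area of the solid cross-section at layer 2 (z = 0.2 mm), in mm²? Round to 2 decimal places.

388.50 mm²

At z = 0.2 mm: the 21×18.5 cube contributes its full rectangle (area 388.50 mm²). Overall, the cross-section is a single solid region. Net area = 388.50 mm².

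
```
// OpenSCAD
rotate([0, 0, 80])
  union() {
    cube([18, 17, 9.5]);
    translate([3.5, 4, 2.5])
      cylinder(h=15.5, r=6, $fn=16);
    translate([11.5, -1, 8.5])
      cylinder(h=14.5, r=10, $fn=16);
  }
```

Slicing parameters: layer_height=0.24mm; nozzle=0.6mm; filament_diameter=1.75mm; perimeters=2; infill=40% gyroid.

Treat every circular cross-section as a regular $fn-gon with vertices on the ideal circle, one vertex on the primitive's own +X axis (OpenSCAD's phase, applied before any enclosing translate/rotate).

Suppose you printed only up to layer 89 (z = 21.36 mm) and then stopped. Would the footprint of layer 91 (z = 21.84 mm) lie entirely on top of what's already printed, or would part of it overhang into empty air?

Compare the two slices. At z = 21.36: the cube is absent (z outside [0, 9.5]); the cylinder at (3.5, 4) is absent (z outside [2.5, 18]); the r=10 cylinder at (11.5, -1) contributes a regular 16-gon of circumradius 10 (area = (16/2)·10.000²·sin(360°/16) = 306.15 mm²); Taking the union: only the r=10 cylinder at (11.5, -1) is present, so the union is just that shape — area = 306.15 mm²; (rotated 80° about Z; rotation is an isometry so areas/perimeters/island counts are preserved). At z = 21.84: the cube does not reach this height (z outside [0, 9.5]); the cylinder at (3.5, 4) is absent (z outside [2.5, 18]); the cylinder at (11.5, -1): section is a regular 16-gon, circumradius r=10 (area = (16/2)·10.000²·sin(360°/16) = 306.15 mm²); Combining (union): only the r=10 cylinder at (11.5, -1) is present, so the union is just that shape — area = 306.15 mm²; (whole slice rotated 80° about Z — lengths, areas and connectivity unchanged). Checking containment: the cross-section at z = 21.84 is a subset of the cross-section at z = 21.36.

entirely on top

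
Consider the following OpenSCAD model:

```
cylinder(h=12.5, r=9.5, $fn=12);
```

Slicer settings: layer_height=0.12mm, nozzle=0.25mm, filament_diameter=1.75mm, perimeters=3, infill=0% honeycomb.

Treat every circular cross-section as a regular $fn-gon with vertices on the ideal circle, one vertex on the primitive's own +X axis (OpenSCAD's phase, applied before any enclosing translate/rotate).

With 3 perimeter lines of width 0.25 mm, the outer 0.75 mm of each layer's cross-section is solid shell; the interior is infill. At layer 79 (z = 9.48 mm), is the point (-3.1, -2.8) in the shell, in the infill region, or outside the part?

infill

At z = 9.48 mm: the cylinder: section is a regular 12-gon, circumradius r=9.5. Overall, the cross-section is a single solid region. The nearest boundary edge runs (-8.23, -4.75)→(-4.75, -8.23); distance from the point to it = 5.00 mm. The point is inside the cross-section and 5.00 mm from the nearest boundary — more than the 0.75 mm shell width (3 × 0.25), so it's in the infill interior.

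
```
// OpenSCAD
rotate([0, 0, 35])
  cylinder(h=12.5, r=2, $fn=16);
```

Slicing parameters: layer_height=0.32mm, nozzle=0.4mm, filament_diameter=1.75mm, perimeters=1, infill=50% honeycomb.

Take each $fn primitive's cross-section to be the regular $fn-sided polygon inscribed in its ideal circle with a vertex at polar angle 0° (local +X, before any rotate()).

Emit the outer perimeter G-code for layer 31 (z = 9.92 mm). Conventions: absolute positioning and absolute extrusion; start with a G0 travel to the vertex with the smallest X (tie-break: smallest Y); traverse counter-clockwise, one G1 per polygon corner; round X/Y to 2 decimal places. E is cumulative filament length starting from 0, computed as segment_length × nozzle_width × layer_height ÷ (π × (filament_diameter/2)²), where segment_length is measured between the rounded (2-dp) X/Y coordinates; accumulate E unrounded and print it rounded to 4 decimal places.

G0 X-1.97 Y0.35 Z9.92
G1 X-1.95 Y-0.43 E0.0415
G1 X-1.64 Y-1.15 E0.0832
G1 X-1.07 Y-1.69 E0.1250
G1 X-0.35 Y-1.97 E0.1661
G1 X0.43 Y-1.95 E0.2077
G1 X1.15 Y-1.64 E0.2494
G1 X1.69 Y-1.07 E0.2912
G1 X1.97 Y-0.35 E0.3323
G1 X1.95 Y0.43 E0.3738
G1 X1.64 Y1.15 E0.4155
G1 X1.07 Y1.69 E0.4573
G1 X0.35 Y1.97 E0.4984
G1 X-0.43 Y1.95 E0.5399
G1 X-1.15 Y1.64 E0.5816
G1 X-1.69 Y1.07 E0.6234
G1 X-1.97 Y0.35 E0.6645

At z = 9.92 mm: the r=2 cylinder contributes a regular 16-gon of circumradius 2; (whole slice rotated 35° about Z — lengths, areas and connectivity unchanged). The outline is a single polygon with 16 vertices. Extrusion per mm of travel: 0.4 × 0.32 / (π × 0.875²) = 0.053216. Accumulating E over each segment gives final E = 0.6645.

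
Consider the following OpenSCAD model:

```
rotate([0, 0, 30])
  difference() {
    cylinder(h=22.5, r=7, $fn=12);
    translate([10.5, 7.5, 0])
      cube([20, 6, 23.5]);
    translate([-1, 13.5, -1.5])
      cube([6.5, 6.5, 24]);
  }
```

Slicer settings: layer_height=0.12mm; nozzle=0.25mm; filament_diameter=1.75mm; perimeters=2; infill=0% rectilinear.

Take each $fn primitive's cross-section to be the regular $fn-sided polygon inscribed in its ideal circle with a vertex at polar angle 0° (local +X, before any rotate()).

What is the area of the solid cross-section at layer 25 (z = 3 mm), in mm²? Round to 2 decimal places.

147.00 mm²

At z = 3 mm: the r=7 cylinder contributes a regular 12-gon of circumradius 7 (area = (12/2)·7.000²·sin(360°/12) = 147.00 mm²); the 20×6 cube at (10.5, 7.5) contributes its full rectangle (area 120.00 mm²); the 6.5×6.5 cube at (-1, 13.5) contributes its full rectangle (area 42.25 mm²); After the difference (first − rest): starting from the r=7 cylinder (147.00 mm²), the 20×6 cube at (10.5, 7.5) misses the remaining region (no effect); the 6.5×6.5 cube at (-1, 13.5) misses the remaining region (no effect) — area = 147.00 mm²; (rotated 30° about Z; rotation is an isometry so areas/perimeters/island counts are preserved). Overall, the cross-section is a single solid region. Net area = 147.00 mm².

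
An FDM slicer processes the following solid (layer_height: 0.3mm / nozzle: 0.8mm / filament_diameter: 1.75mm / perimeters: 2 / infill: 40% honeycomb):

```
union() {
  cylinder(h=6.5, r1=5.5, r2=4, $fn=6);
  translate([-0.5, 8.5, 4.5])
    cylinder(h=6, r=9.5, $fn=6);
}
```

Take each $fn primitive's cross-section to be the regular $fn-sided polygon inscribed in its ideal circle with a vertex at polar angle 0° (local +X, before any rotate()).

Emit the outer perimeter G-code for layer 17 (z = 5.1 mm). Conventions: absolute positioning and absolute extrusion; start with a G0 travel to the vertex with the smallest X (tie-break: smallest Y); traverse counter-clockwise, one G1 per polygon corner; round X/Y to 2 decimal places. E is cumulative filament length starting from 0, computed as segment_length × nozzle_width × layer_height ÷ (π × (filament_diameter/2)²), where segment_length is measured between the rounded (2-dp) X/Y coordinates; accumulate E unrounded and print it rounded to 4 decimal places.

G0 X-10.00 Y8.50 Z5.10
G1 X-5.25 Y0.27 E0.9482
G1 X-4.17 Y0.27 E1.0559
G1 X-4.32 Y0.00 E1.0867
G1 X-2.16 Y-3.74 E1.5177
G1 X2.16 Y-3.74 E1.9487
G1 X4.32 Y0.00 E2.3797
G1 X4.17 Y0.27 E2.4105
G1 X4.25 Y0.27 E2.4185
G1 X9.00 Y8.50 E3.3666
G1 X4.25 Y16.73 E4.3148
G1 X-5.25 Y16.73 E5.2627
G1 X-10.00 Y8.50 E6.2108

At z = 5.1 mm: the cone (r1=5.5→r2=4) has section circumradius 4.323 here — a regular 6-gon; the cylinder at (-0.5, 8.5): section is a regular 6-gon, circumradius r=9.5; Taking the union: the regions partially overlap (shared area 21.96 mm²), so overlapping operands fuse into one piece — 1 connected region. The outline is a single polygon with 12 vertices. Extrusion per mm of travel: 0.8 × 0.3 / (π × 0.875²) = 0.099780. Accumulating E over each segment gives final E = 6.2108.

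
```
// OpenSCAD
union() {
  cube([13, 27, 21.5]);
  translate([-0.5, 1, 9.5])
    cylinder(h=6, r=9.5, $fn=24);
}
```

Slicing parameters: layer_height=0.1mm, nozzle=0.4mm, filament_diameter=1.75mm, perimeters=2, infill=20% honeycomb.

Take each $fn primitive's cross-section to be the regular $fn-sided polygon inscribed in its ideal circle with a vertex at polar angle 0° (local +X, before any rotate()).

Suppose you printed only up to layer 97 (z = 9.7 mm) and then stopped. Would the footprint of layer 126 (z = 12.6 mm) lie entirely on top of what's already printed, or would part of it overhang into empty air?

Compare the two slices. At z = 9.7: the 13×27 cube contributes its full rectangle (area 351.00 mm²); the r=9.5 cylinder at (-0.5, 1) gives a regular 24-gon of circumradius 9.5 (constant along its height) (area = (24/2)·9.500²·sin(360°/24) = 280.30 mm²); Merging all regions: the regions partially overlap — summed areas 631.30 mm² minus the doubly-counted overlap 74.28 mm² gives 557.03 mm² — area = 557.03 mm². At z = 12.6: the 13×27 cube contributes its full rectangle (area 351.00 mm²); the r=9.5 cylinder at (-0.5, 1) contributes a regular 24-gon of circumradius 9.5 (area = (24/2)·9.500²·sin(360°/24) = 280.30 mm²); Combining (union): the regions partially overlap — summed areas 631.30 mm² minus the doubly-counted overlap 74.28 mm² gives 557.03 mm² — area = 557.03 mm². Checking containment: the cross-section at z = 12.6 is a subset of the cross-section at z = 9.7.

entirely on top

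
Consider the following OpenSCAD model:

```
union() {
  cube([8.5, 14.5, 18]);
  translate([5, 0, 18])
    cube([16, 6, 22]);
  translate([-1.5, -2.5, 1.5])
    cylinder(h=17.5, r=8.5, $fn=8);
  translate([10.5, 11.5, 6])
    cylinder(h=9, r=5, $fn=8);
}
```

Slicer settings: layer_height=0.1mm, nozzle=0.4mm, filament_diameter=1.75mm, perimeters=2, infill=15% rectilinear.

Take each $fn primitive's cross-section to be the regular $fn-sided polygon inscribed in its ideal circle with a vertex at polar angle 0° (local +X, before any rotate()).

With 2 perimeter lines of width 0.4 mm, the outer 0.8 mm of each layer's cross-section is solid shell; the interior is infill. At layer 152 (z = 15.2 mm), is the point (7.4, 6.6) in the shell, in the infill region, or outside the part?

At z = 15.2 mm: the cube (footprint 8.5×14.5) is included at this height; the cube at (5, 0) is absent (z outside [18, 40]); the cylinder at (-1.5, -2.5): section is a regular 8-gon, circumradius r=8.5; the cylinder at (10.5, 11.5) is not intersected at this z (z outside [6, 15]); Merging all regions: the regions partially overlap (shared area 22.60 mm²), so overlapping operands fuse into one piece — 1 connected region. Overall, the cross-section is a single solid region. The nearest boundary edge runs (8.50, 14.50)→(8.50, 0.00); distance from the point to it = 1.10 mm. The point is inside the cross-section and 1.10 mm from the nearest boundary — more than the 0.8 mm shell width (2 × 0.4), so it's in the infill interior.

infill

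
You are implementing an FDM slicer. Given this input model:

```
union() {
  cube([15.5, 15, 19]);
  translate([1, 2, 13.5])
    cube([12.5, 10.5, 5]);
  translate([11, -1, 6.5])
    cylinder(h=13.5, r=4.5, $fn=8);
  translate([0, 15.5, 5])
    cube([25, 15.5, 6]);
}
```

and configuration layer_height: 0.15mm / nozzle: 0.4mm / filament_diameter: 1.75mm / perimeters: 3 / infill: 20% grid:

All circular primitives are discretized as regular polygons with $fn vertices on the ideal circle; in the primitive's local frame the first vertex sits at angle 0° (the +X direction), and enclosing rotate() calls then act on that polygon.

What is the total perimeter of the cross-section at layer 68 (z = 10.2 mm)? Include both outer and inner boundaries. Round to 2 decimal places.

At z = 10.2 mm: the cube (footprint 15.5×15) is included at this height (perimeter 61.00 mm); the cube at (1, 2) is not intersected at this z (z outside [13.5, 18.5]); the r=4.5 cylinder at (11, -1) gives a regular 8-gon of circumradius 4.5 (constant along its height) (perimeter = 2·8·4.500·sin(180°/8) = 27.55 mm); the 25×15.5 cube at (0, 15.5) contributes its full rectangle (perimeter 81.00 mm); Combining (union): the regions partially overlap (shared area 20.05 mm²), so the edge portions inside another operand are dropped and the merged outline is re-measured after clipping — boundary = 149.77 mm. Overall, the cross-section has 2 separate islands. Total boundary length (outer) = 149.77 mm.

149.77 mm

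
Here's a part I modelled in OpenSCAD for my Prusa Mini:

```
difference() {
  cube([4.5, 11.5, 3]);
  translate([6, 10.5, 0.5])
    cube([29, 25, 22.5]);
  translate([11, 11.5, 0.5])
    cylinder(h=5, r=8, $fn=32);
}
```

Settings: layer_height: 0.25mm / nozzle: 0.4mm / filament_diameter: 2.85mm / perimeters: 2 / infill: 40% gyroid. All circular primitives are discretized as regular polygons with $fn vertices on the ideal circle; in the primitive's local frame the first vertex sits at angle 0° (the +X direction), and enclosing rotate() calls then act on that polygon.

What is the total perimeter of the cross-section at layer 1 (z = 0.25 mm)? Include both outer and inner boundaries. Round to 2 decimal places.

32.00 mm

At z = 0.25 mm: the cube (footprint 4.5×11.5) is included at this height (perimeter 32.00 mm); the cube at (6, 10.5) does not reach this height (z outside [0.5, 23]); the cylinder at (11, 11.5) is not intersected at this z (z outside [0.5, 5.5]); After the difference (first − rest): none of the subtracted shapes is present at this height, so the 4.5×11.5 cube is unchanged — boundary = 32.00 mm. Overall, the cross-section is a single solid region. Total boundary length (outer) = 32.00 mm.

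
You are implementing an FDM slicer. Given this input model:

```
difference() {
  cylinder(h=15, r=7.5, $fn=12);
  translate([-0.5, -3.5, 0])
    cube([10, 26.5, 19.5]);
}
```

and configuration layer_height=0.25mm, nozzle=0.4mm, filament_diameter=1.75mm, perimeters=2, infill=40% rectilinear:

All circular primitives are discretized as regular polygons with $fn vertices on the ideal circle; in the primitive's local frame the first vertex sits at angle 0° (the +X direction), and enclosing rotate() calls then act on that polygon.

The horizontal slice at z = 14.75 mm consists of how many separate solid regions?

1

At z = 14.75 mm: the r=7.5 cylinder contributes a regular 12-gon of circumradius 7.5; the 10×26.5 cube at (-0.5, -3.5) contributes its full rectangle; Taking the first minus the rest: starting from the r=7.5 cylinder, the 10×26.5 cube at (-0.5, -3.5) partially overlaps it — only the 72.26 mm² overlap (of its 265.00 mm²) is removed, clipping the outline — 1 connected region. The result has 1 disconnected region.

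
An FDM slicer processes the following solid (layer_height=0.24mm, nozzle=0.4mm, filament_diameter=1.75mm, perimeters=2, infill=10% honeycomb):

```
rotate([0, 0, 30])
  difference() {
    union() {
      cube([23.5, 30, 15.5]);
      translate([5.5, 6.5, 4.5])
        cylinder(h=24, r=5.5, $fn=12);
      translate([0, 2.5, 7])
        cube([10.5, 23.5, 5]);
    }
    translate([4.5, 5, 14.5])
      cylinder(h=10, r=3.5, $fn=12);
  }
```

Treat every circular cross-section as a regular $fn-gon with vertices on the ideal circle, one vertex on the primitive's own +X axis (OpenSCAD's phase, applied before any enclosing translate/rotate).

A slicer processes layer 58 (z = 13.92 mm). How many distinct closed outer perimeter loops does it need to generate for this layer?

At z = 13.92 mm: the 23.5×30 cube contributes its full rectangle; the r=5.5 cylinder at (5.5, 6.5) contributes a regular 12-gon of circumradius 5.5; the cube at (0, 2.5) is absent (z outside [7, 12]); Merging all regions: the r=5.5 cylinder at (5.5, 6.5) lies entirely inside the 23.5×30 cube, so the union is just the 23.5×30 cube — 1 connected region; the cylinder at (4.5, 5) is not intersected at this z (z outside [14.5, 24.5]); Taking the first minus the rest: none of the subtracted shapes is present at this height, so the result so far is unchanged — 1 connected region; (rotated 30° about Z; rotation is an isometry so areas/perimeters/island counts are preserved). The result has 1 disconnected region.

1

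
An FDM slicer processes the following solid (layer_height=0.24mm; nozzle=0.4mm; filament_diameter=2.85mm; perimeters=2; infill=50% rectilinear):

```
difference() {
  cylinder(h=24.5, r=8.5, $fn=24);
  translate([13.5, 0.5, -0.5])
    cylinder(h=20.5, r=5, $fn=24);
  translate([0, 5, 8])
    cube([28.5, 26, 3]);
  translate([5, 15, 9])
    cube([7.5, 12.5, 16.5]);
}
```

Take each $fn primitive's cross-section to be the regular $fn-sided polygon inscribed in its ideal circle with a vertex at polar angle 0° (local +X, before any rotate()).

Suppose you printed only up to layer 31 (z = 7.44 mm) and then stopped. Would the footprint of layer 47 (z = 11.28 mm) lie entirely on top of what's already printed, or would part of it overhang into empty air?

Compare the two slices. At z = 7.44: the cylinder: section is a regular 24-gon, circumradius r=8.5 (area = (24/2)·8.500²·sin(360°/24) = 224.40 mm²); the r=5 cylinder at (13.5, 0.5) gives a regular 24-gon of circumradius 5 (constant along its height) (area = (24/2)·5.000²·sin(360°/24) = 77.65 mm²); the cube at (0, 5) is absent (z outside [8, 11]); the cube at (5, 15) is absent (z outside [9, 25.5]); Subtracting the remaining from the first: starting from the r=8.5 cylinder (224.40 mm²), the r=5 cylinder at (13.5, 0.5) misses the remaining region (no effect) — area = 224.40 mm². At z = 11.28: the r=8.5 cylinder gives a regular 24-gon of circumradius 8.5 (constant along its height) (area = (24/2)·8.500²·sin(360°/24) = 224.40 mm²); the cylinder at (13.5, 0.5): section is a regular 24-gon, circumradius r=5 (area = (24/2)·5.000²·sin(360°/24) = 77.65 mm²); the cube at (0, 5) is not intersected at this z (z outside [8, 11]); the cube at (5, 15) (footprint 7.5×12.5) is included at this height (area 93.75 mm²); Subtracting the remaining from the first: starting from the r=8.5 cylinder (224.40 mm²), the r=5 cylinder at (13.5, 0.5) misses the remaining region (no effect); the 7.5×12.5 cube at (5, 15) misses the remaining region (no effect) — area = 224.40 mm². Checking containment: the cross-section at z = 11.28 is a subset of the cross-section at z = 7.44.

entirely on top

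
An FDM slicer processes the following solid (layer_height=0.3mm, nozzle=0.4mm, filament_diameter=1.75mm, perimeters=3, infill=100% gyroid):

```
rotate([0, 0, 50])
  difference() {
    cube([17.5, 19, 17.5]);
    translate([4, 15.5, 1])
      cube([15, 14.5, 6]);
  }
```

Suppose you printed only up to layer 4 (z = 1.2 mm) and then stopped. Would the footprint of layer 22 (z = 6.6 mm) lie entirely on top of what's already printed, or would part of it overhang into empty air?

Compare the two slices. At z = 1.2: the cube (footprint 17.5×19) is included at this height (area 332.50 mm²); the cube at (4, 15.5) is present — its section is the full 15×14.5 rectangle (area 217.50 mm²); Subtracting the remaining from the first: starting from the 17.5×19 cube (332.50 mm²), the 15×14.5 cube at (4, 15.5) partially overlaps it — only the 47.25 mm² overlap (of its 217.50 mm²) is removed, clipping the outline — area = 285.25 mm²; (rotated 50° about Z; rotation is an isometry so areas/perimeters/island counts are preserved). At z = 6.6: the cube is present — its section is the full 17.5×19 rectangle (area 332.50 mm²); the cube at (4, 15.5) (footprint 15×14.5) is included at this height (area 217.50 mm²); Taking the first minus the rest: starting from the 17.5×19 cube (332.50 mm²), the 15×14.5 cube at (4, 15.5) partially overlaps it — only the 47.25 mm² overlap (of its 217.50 mm²) is removed, clipping the outline — area = 285.25 mm²; (whole slice rotated 50° about Z — lengths, areas and connectivity unchanged). Checking containment: the cross-section at z = 6.6 is a subset of the cross-section at z = 1.2.

entirely on top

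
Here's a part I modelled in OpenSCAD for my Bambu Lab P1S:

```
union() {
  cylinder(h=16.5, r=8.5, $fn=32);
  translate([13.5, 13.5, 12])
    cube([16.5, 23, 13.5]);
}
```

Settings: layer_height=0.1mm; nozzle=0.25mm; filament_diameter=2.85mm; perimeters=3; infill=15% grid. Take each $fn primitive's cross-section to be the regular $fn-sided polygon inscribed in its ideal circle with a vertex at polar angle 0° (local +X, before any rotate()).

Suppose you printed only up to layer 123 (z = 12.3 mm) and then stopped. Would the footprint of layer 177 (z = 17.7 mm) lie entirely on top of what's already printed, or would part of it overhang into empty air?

Compare the two slices. At z = 12.3: the r=8.5 cylinder gives a regular 32-gon of circumradius 8.5 (constant along its height) (area = (32/2)·8.500²·sin(360°/32) = 225.52 mm²); the 16.5×23 cube at (13.5, 13.5) contributes its full rectangle (area 379.50 mm²); Combining (union): the 2 present regions are separate (no shared area or edge), so areas and boundary lengths simply add and each stays a separate island — area = 605.02 mm². At z = 17.7: the cylinder does not reach this height (z outside [0, 16.5]); the cube at (13.5, 13.5) is present — its section is the full 16.5×23 rectangle (area 379.50 mm²); Merging all regions: only the 16.5×23 cube at (13.5, 13.5) is present, so the union is just that shape — area = 379.50 mm². Checking containment: the cross-section at z = 17.7 is a subset of the cross-section at z = 12.3.

entirely on top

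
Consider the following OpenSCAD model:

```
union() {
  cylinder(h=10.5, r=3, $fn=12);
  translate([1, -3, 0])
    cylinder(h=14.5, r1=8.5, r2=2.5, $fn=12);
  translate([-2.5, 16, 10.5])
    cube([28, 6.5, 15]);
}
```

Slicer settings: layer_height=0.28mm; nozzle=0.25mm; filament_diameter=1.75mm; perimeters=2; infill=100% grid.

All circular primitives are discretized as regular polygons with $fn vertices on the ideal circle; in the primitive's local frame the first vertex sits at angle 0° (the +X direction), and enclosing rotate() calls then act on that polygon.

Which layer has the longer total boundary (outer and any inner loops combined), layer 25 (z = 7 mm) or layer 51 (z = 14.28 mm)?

layer 51 (z = 14.28 mm)

Layer 25 (z = 7): the cylinder: section is a regular 12-gon, circumradius r=3 (perimeter = 2·12·3.000·sin(180°/12) = 18.63 mm); the cone at (1, -3) contributes a regular 12-gon of circumradius 5.603 (interpolated between r1=8.5 and r2=2.5 at t=0.483) (perimeter = 2·12·5.603·sin(180°/12) = 34.81 mm); the cube at (-2.5, 16) is not intersected at this z (z outside [10.5, 25.5]); Taking the union: the regions partially overlap (shared area 24.97 mm²), so the edge portions inside another operand are dropped and the merged outline is re-measured after clipping — boundary = 35.39 mm. So its perimeter = 35.39 mm. Layer 51 (z = 14.28): the cylinder is not intersected at this z (z outside [0, 10.5]); the cone at (1, -3) contributes a regular 12-gon of circumradius 2.591 (interpolated between r1=8.5 and r2=2.5 at t=0.985) (perimeter = 2·12·2.591·sin(180°/12) = 16.09 mm); the cube at (-2.5, 16) is present — its section is the full 28×6.5 rectangle (perimeter 69.00 mm); Merging all regions: the 2 present regions are separate (no shared area or edge), so areas and boundary lengths simply add and each stays a separate island — boundary = 85.09 mm. So its perimeter = 85.09 mm. Layer 51 is larger (85.09 vs 35.39 mm).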